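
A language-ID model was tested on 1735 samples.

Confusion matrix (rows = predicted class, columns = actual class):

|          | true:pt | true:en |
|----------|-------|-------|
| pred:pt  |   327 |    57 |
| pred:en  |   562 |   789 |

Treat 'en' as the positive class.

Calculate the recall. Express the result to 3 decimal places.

Recall = TP/(TP+FN) = 789/(789+57) = 789/846 = 0.933

0.933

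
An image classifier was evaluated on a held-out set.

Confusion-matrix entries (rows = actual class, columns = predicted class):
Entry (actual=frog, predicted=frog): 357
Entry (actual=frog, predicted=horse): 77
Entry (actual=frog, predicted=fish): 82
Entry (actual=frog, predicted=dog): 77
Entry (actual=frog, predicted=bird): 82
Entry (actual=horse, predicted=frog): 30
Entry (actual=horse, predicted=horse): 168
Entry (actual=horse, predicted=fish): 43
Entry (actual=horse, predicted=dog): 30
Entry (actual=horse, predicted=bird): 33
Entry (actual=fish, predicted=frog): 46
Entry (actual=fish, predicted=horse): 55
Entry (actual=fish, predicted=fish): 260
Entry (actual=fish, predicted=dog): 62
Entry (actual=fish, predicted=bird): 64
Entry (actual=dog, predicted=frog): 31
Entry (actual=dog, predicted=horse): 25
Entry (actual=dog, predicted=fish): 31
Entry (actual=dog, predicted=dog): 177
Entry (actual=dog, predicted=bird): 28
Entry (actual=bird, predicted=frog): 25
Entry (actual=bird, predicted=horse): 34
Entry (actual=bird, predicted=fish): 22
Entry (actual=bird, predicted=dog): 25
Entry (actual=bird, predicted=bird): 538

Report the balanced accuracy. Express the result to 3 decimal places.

Balanced accuracy = mean of per-class recall.
  frog: recall = 357/675 = 0.5289
  horse: recall = 168/304 = 0.5526
  fish: recall = 260/487 = 0.5339
  dog: recall = 177/292 = 0.6062
  bird: recall = 538/644 = 0.8354
Mean = (0.5289 + 0.5526 + 0.5339 + 0.6062 + 0.8354) / 5 = 0.611

0.611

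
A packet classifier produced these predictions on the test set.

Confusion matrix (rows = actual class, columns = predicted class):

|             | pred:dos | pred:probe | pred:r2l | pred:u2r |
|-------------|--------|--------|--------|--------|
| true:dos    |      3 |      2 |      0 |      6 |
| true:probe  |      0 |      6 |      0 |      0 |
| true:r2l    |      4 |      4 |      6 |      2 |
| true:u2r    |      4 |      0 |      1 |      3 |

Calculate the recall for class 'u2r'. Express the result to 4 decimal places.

recall = TP/(TP+FN).
u2r: TP=3, FN=4+0+1=5 → 3/8 = 0.37500

0.3750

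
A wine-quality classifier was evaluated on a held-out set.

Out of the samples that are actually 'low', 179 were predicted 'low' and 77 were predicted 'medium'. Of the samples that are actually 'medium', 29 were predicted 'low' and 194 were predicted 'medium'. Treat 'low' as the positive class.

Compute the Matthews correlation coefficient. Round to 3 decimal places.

0.573

MCC = (TP·TN − FP·FN) / √((TP+FP)(TP+FN)(TN+FP)(TN+FN))
Numerator = 179·194 − 29·77 = 32493
Denominator = √(208·256·223·271) = √3217936384 = 56726.8577
MCC = 32493 / 56726.8577 = 0.573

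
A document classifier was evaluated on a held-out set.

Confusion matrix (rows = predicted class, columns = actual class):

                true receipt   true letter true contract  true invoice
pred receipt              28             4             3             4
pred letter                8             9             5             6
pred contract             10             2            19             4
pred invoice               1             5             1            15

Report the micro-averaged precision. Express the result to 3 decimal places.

0.573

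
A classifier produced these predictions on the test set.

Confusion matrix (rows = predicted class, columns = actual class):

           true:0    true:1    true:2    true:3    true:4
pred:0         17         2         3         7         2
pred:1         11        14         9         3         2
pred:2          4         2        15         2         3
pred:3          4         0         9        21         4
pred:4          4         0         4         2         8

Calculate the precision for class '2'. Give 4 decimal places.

One-vs-rest for '2': TP = diagonal; FP = other classes predicted '2'; FN = '2' predicted as other.
precision = TP/(TP+FP).
2: TP=15, FP=4+2+2+3=11 → 15/26 = 0.57692

0.5769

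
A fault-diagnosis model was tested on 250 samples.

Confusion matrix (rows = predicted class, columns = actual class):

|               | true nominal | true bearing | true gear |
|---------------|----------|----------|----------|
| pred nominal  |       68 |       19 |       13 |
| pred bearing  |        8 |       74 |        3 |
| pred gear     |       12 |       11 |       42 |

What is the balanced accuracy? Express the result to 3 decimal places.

Balanced accuracy = mean of per-class recall.
  nominal: recall = 68/88 = 0.7727
  bearing: recall = 74/104 = 0.7115
  gear: recall = 42/58 = 0.7241
Mean = (0.7727 + 0.7115 + 0.7241) / 3 = 0.736

0.736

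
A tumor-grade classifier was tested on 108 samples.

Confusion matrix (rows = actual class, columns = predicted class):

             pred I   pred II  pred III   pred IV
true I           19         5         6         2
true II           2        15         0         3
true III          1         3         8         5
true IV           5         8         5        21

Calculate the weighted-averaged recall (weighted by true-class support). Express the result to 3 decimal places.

Per-class recall (TP/(TP+FN)):
  I: TP=19, FN=5+6+2=13 → 19/32 = 0.5938
  II: TP=15, FN=2+0+3=5 → 15/20 = 0.7500
  III: TP=8, FN=1+3+5=9 → 8/17 = 0.4706
  IV: TP=21, FN=5+8+5=18 → 21/39 = 0.5385
Weighted-recall = Σ (supportᵢ/N)·recallᵢ with N=108: (32/108)·0.5938 + (20/108)·0.7500 + (17/108)·0.4706 + (39/108)·0.5385 = 0.583

0.583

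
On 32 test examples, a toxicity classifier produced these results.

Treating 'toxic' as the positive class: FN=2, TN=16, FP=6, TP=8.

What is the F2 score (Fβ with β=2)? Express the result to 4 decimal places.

0.7407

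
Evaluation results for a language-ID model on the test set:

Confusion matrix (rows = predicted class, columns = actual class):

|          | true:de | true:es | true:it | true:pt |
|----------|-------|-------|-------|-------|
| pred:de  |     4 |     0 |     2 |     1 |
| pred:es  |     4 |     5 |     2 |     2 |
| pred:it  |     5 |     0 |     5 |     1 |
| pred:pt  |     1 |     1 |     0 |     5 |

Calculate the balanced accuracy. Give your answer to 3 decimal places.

Balanced accuracy = mean of per-class recall.
  de: recall = 4/14 = 0.2857
  es: recall = 5/6 = 0.8333
  it: recall = 5/9 = 0.5556
  pt: recall = 5/9 = 0.5556
Mean = (0.2857 + 0.8333 + 0.5556 + 0.5556) / 4 = 0.558

0.558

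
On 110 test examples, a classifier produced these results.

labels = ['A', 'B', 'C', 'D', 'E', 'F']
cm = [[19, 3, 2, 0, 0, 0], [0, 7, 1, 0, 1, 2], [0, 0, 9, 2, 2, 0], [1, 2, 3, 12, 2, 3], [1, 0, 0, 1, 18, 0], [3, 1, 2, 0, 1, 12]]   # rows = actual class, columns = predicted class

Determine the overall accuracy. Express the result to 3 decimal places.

0.700

Accuracy = trace / total = (19+7+9+12+18+12=77) / 110 = 77/110 = 0.700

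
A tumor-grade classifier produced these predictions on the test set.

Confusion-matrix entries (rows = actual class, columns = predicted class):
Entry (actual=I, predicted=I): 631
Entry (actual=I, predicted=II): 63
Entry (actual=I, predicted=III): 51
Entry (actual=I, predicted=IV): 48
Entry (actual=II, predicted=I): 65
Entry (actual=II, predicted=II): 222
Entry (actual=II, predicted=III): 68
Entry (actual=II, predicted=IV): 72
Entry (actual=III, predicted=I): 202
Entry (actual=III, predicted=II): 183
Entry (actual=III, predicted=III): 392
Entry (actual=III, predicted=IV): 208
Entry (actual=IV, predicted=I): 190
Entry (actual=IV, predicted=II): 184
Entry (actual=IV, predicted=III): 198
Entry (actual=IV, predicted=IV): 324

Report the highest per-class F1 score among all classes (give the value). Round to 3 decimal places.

Per-class F1 score (2·TP/(2·TP+FP+FN)):
  I: TP=631, FP=65+202+190=457, FN=63+51+48=162 → 1262/1881 = 0.6709
  II: TP=222, FP=63+183+184=430, FN=65+68+72=205 → 444/1079 = 0.4115
  III: TP=392, FP=51+68+198=317, FN=202+183+208=593 → 784/1694 = 0.4628
  IV: TP=324, FP=48+72+208=328, FN=190+184+198=572 → 648/1548 = 0.4186
Highest is class 'I' with F1 score = 0.671.

0.671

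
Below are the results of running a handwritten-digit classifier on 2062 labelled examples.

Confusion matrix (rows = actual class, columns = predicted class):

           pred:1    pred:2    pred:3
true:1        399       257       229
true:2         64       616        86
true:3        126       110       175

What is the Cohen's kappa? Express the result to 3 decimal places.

0.352

Observed agreement pₒ = trace/N = 1190/2062 = 0.5771
Expected agreement pₑ = Σ (rowᵢ·colᵢ)/N² = (885·589 + 766·983 + 411·490)/2062² = 0.3471
κ = (pₒ − pₑ)/(1 − pₑ) = (0.5771 − 0.3471)/(1 − 0.3471) = 0.352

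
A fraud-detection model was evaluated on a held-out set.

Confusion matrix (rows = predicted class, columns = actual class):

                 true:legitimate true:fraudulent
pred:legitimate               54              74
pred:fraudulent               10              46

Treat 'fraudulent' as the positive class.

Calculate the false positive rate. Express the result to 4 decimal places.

0.1563

FPR = FP/(FP+TN) = 10/(10+54) = 0.1563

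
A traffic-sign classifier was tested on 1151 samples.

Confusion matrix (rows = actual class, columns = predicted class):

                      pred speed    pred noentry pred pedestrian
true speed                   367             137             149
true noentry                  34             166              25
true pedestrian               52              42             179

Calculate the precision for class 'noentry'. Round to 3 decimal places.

precision = TP/(TP+FP).
noentry: TP=166, FP=137+42=179 → 166/345 = 0.4812

0.481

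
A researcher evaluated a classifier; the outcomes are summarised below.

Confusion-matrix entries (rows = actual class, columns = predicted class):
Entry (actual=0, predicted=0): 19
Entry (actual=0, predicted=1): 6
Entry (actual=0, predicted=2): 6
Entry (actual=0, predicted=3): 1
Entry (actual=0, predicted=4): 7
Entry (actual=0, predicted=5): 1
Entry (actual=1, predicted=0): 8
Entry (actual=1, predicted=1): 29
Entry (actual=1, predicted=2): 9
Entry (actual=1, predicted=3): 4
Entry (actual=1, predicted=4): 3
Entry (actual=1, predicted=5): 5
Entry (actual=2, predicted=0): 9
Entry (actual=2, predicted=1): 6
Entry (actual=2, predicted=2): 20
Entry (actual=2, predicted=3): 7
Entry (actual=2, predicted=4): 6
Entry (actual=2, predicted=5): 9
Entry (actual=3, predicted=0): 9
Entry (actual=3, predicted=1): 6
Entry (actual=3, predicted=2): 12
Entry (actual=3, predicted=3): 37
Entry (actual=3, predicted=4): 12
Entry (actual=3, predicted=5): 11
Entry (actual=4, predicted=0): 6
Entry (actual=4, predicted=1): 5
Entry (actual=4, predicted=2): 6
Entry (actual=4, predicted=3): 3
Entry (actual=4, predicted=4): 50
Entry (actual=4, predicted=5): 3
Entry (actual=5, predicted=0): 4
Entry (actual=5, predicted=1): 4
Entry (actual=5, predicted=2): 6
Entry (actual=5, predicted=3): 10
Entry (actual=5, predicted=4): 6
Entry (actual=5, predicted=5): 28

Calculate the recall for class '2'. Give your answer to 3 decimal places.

0.351

One-vs-rest for '2': TP = diagonal; FP = other classes predicted '2'; FN = '2' predicted as other.
recall = TP/(TP+FN).
2: TP=20, FN=9+6+7+6+9=37 → 20/57 = 0.3509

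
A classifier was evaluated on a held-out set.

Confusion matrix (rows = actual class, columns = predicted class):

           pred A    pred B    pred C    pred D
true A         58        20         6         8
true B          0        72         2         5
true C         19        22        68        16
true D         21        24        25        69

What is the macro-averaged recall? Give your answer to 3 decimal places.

0.646

Per-class recall (TP/(TP+FN)):
  A: TP=58, FN=20+6+8=34 → 58/92 = 0.6304
  B: TP=72, FN=0+2+5=7 → 72/79 = 0.9114
  C: TP=68, FN=19+22+16=57 → 68/125 = 0.5440
  D: TP=69, FN=21+24+25=70 → 69/139 = 0.4964
Macro-recall = mean = (0.6304 + 0.9114 + 0.5440 + 0.4964) / 4 = 0.646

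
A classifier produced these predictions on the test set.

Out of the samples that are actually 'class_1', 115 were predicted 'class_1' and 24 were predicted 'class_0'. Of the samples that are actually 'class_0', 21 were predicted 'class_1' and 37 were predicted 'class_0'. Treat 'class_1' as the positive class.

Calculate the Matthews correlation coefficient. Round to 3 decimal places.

MCC = (TP·TN − FP·FN) / √((TP+FP)(TP+FN)(TN+FP)(TN+FN))
Numerator = 115·37 − 21·24 = 3751
Denominator = √(136·139·58·61) = √66882352 = 8178.1631
MCC = 3751 / 8178.1631 = 0.459

0.459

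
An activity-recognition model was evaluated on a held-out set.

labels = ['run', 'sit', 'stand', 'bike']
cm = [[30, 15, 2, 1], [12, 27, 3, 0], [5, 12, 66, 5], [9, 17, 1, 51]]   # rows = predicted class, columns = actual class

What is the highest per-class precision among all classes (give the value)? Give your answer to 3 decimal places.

Per-class precision (TP/(TP+FP)):
  run: TP=30, FP=15+2+1=18 → 30/48 = 0.6250
  sit: TP=27, FP=12+3+0=15 → 27/42 = 0.6429
  stand: TP=66, FP=5+12+5=22 → 66/88 = 0.7500
  bike: TP=51, FP=9+17+1=27 → 51/78 = 0.6538
Highest is class 'stand' with precision = 0.750.

0.750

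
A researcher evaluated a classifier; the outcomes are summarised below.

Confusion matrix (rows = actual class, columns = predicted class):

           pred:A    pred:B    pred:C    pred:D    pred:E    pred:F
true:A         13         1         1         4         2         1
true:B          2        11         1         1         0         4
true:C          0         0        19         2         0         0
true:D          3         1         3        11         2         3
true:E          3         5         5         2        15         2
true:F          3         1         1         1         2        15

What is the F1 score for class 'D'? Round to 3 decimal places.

Take TP from the diagonal, FP from the rest of the 'D' prediction marginal, FN from the rest of the 'D' actual marginal.
F1 score = 2·TP/(2·TP+FP+FN).
D: TP=11, FP=4+1+2+2+1=10, FN=3+1+3+2+3=12 → 22/44 = 0.5000

0.500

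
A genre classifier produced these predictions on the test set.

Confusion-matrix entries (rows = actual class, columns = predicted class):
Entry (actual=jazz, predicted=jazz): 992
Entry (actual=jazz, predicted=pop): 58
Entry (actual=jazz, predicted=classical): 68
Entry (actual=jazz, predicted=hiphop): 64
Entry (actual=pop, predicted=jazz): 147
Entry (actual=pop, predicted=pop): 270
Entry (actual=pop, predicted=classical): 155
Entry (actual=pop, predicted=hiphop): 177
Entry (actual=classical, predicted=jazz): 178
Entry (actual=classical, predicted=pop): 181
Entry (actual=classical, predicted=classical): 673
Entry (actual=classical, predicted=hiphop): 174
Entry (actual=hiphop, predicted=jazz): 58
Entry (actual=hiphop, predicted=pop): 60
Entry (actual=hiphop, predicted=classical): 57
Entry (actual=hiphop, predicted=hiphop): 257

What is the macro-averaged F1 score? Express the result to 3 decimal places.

0.569

Per-class F1 score (2·TP/(2·TP+FP+FN)):
  jazz: TP=992, FP=147+178+58=383, FN=58+68+64=190 → 1984/2557 = 0.7759
  pop: TP=270, FP=58+181+60=299, FN=147+155+177=479 → 540/1318 = 0.4097
  classical: TP=673, FP=68+155+57=280, FN=178+181+174=533 → 1346/2159 = 0.6234
  hiphop: TP=257, FP=64+177+174=415, FN=58+60+57=175 → 514/1104 = 0.4656
Macro-F1 score = mean = (0.7759 + 0.4097 + 0.6234 + 0.4656) / 4 = 0.569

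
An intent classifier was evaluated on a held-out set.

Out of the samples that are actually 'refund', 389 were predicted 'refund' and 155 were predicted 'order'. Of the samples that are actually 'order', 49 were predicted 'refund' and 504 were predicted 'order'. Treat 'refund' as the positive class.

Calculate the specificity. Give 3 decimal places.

Specificity = TN/(TN+FP) = 504/(504+49) = 0.911

0.911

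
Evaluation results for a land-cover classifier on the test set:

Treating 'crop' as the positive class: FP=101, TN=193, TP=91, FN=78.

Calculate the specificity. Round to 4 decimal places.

Specificity = TN/(TN+FP) = 193/(193+101) = 0.6565

0.6565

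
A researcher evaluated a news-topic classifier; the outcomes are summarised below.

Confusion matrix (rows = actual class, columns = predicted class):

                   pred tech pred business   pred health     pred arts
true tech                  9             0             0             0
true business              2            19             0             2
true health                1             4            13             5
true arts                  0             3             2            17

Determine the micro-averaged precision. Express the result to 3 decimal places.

Micro-averaging pools counts across classes: ΣTP=58, ΣFP=19, ΣFN=19.
Micro-precision = TP/(TP+FP) on pooled counts = 0.753 (equals overall accuracy in single-label multiclass).

0.753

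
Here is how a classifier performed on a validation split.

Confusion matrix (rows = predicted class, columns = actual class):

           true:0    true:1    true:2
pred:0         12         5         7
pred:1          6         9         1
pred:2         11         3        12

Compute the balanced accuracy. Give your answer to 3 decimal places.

0.514

Balanced accuracy = mean of per-class recall.
  0: recall = 12/29 = 0.4138
  1: recall = 9/17 = 0.5294
  2: recall = 12/20 = 0.6000
Mean = (0.4138 + 0.5294 + 0.6000) / 3 = 0.514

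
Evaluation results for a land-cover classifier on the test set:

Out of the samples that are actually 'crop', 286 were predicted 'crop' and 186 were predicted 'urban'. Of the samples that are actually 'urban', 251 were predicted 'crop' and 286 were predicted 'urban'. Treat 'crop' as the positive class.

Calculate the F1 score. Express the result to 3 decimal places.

Precision = TP/(TP+FP) = 286/537 = 0.5326
Recall = TP/(TP+FN) = 286/472 = 0.6059
F1 = 2·TP/(2·TP+FP+FN) = 572/1009 = 0.567

0.567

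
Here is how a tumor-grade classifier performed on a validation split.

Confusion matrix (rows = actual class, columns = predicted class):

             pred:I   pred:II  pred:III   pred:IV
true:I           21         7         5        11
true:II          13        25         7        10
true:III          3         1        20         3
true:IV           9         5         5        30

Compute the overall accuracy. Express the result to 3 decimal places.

0.549

Accuracy = trace / total = (21+25+20+30=96) / 175 = 96/175 = 0.549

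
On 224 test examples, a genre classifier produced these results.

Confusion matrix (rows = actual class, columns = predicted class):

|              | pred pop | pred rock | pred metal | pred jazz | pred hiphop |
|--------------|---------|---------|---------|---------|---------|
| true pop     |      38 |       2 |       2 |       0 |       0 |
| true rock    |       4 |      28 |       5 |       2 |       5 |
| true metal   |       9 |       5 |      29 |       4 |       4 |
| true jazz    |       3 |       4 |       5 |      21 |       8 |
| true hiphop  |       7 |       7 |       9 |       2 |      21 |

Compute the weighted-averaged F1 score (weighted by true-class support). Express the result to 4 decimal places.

0.6038

Per-class F1 score (2·TP/(2·TP+FP+FN)):
  pop: TP=38, FP=4+9+3+7=23, FN=2+2+0+0=4 → 76/103 = 0.73786
  rock: TP=28, FP=2+5+4+7=18, FN=4+5+2+5=16 → 56/90 = 0.62222
  metal: TP=29, FP=2+5+5+9=21, FN=9+5+4+4=22 → 58/101 = 0.57426
  jazz: TP=21, FP=0+2+4+2=8, FN=3+4+5+8=20 → 42/70 = 0.60000
  hiphop: TP=21, FP=0+5+4+8=17, FN=7+7+9+2=25 → 42/84 = 0.50000
Weighted-F1 score = Σ (supportᵢ/N)·F1 scoreᵢ with N=224: (42/224)·0.73786 + (44/224)·0.62222 + (51/224)·0.57426 + (41/224)·0.60000 + (46/224)·0.50000 = 0.6038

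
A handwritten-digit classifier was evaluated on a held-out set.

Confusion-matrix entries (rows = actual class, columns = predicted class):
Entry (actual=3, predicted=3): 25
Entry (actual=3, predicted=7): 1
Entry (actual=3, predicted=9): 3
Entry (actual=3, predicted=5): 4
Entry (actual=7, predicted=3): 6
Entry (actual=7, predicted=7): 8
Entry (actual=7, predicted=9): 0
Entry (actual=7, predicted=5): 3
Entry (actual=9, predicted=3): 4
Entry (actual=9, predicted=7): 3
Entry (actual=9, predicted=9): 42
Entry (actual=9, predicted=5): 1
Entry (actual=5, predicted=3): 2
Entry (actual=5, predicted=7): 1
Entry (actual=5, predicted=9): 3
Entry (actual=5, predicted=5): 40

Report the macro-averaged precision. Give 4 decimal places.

0.7498

Per-class precision (TP/(TP+FP)):
  3: TP=25, FP=6+4+2=12 → 25/37 = 0.67568
  7: TP=8, FP=1+3+1=5 → 8/13 = 0.61538
  9: TP=42, FP=3+0+3=6 → 42/48 = 0.87500
  5: TP=40, FP=4+3+1=8 → 40/48 = 0.83333
Macro-precision = mean = (0.67568 + 0.61538 + 0.87500 + 0.83333) / 4 = 0.7498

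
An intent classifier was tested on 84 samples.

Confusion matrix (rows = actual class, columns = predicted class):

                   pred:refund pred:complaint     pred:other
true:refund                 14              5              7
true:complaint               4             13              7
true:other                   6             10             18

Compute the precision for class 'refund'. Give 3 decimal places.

0.583

One-vs-rest for 'refund': TP = diagonal; FP = other classes predicted 'refund'; FN = 'refund' predicted as other.
precision = TP/(TP+FP).
refund: TP=14, FP=4+6=10 → 14/24 = 0.5833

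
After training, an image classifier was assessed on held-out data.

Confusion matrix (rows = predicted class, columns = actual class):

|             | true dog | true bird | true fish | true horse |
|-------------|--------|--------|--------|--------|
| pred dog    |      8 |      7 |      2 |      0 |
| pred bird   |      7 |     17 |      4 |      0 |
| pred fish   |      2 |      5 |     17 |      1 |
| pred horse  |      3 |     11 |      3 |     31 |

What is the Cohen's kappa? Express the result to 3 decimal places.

0.483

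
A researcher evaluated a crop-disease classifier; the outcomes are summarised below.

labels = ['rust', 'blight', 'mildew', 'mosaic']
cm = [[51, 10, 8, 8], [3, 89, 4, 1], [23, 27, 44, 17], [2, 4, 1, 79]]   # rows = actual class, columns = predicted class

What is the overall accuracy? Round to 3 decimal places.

0.709

Accuracy = trace / total = (51+89+44+79=263) / 371 = 263/371 = 0.709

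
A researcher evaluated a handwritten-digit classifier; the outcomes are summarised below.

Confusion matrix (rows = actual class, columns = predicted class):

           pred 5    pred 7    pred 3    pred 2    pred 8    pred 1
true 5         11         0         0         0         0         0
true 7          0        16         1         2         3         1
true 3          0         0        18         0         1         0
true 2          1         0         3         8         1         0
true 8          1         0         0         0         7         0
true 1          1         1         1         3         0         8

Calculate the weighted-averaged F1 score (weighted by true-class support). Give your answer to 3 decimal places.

Per-class F1 score (2·TP/(2·TP+FP+FN)):
  5: TP=11, FP=0+0+1+1+1=3, FN=0+0+0+0+0=0 → 22/25 = 0.8800
  7: TP=16, FP=0+0+0+0+1=1, FN=0+1+2+3+1=7 → 32/40 = 0.8000
  3: TP=18, FP=0+1+3+0+1=5, FN=0+0+0+1+0=1 → 36/42 = 0.8571
  2: TP=8, FP=0+2+0+0+3=5, FN=1+0+3+1+0=5 → 16/26 = 0.6154
  8: TP=7, FP=0+3+1+1+0=5, FN=1+0+0+0+0=1 → 14/20 = 0.7000
  1: TP=8, FP=0+1+0+0+0=1, FN=1+1+1+3+0=6 → 16/23 = 0.6957
Weighted-F1 score = Σ (supportᵢ/N)·F1 scoreᵢ with N=88: (11/88)·0.8800 + (23/88)·0.8000 + (19/88)·0.8571 + (13/88)·0.6154 + (8/88)·0.7000 + (14/88)·0.6957 = 0.769

0.769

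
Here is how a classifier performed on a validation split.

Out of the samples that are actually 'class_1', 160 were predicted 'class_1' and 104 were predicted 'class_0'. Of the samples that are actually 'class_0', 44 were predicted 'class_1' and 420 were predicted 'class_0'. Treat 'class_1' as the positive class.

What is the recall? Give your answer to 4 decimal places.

Recall = TP/(TP+FN) = 160/(160+104) = 160/264 = 0.6061

0.6061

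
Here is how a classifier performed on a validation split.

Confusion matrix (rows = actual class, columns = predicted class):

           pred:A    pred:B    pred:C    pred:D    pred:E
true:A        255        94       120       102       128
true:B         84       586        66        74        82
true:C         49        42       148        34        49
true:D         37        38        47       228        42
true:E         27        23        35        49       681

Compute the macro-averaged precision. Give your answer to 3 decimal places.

0.566

Per-class precision (TP/(TP+FP)):
  A: TP=255, FP=84+49+37+27=197 → 255/452 = 0.5642
  B: TP=586, FP=94+42+38+23=197 → 586/783 = 0.7484
  C: TP=148, FP=120+66+47+35=268 → 148/416 = 0.3558
  D: TP=228, FP=102+74+34+49=259 → 228/487 = 0.4682
  E: TP=681, FP=128+82+49+42=301 → 681/982 = 0.6935
Macro-precision = mean = (0.5642 + 0.7484 + 0.3558 + 0.4682 + 0.6935) / 5 = 0.566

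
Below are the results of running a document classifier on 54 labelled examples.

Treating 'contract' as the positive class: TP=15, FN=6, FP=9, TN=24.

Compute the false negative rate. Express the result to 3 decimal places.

FNR = FN/(FN+TP) = 6/(6+15) = 0.286

0.286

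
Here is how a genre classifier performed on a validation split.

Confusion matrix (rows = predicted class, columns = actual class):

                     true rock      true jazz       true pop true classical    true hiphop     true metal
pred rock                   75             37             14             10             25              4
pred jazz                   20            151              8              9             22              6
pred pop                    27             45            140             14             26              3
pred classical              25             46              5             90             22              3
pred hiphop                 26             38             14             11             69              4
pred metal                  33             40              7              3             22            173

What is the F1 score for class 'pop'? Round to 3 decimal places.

0.632

F1 score = 2·TP/(2·TP+FP+FN).
pop: TP=140, FP=27+45+14+26+3=115, FN=14+8+5+14+7=48 → 280/443 = 0.6321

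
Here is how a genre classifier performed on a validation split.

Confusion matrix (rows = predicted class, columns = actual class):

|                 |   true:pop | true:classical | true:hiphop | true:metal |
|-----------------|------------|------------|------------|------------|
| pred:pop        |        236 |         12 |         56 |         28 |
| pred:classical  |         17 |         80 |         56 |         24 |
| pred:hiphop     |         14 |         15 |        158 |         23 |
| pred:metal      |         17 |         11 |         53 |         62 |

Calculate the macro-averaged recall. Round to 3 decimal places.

0.613

Per-class recall (TP/(TP+FN)):
  pop: TP=236, FN=17+14+17=48 → 236/284 = 0.8310
  classical: TP=80, FN=12+15+11=38 → 80/118 = 0.6780
  hiphop: TP=158, FN=56+56+53=165 → 158/323 = 0.4892
  metal: TP=62, FN=28+24+23=75 → 62/137 = 0.4526
Macro-recall = mean = (0.8310 + 0.6780 + 0.4892 + 0.4526) / 4 = 0.613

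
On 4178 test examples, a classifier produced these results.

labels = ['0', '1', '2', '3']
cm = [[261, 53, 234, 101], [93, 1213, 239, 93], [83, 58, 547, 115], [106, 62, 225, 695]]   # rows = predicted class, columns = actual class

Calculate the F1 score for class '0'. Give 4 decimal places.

0.4379

Take TP from the diagonal, FP from the rest of the '0' prediction marginal, FN from the rest of the '0' actual marginal.
F1 score = 2·TP/(2·TP+FP+FN).
0: TP=261, FP=53+234+101=388, FN=93+83+106=282 → 522/1192 = 0.43792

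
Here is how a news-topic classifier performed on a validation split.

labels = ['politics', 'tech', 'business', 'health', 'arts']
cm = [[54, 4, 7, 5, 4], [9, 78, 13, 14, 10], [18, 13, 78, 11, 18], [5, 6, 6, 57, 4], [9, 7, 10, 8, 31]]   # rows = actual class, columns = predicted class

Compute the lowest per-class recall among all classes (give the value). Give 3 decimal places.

Per-class recall (TP/(TP+FN)):
  politics: TP=54, FN=4+7+5+4=20 → 54/74 = 0.7297
  tech: TP=78, FN=9+13+14+10=46 → 78/124 = 0.6290
  business: TP=78, FN=18+13+11+18=60 → 78/138 = 0.5652
  health: TP=57, FN=5+6+6+4=21 → 57/78 = 0.7308
  arts: TP=31, FN=9+7+10+8=34 → 31/65 = 0.4769
Lowest is class 'arts' with recall = 0.477.

0.477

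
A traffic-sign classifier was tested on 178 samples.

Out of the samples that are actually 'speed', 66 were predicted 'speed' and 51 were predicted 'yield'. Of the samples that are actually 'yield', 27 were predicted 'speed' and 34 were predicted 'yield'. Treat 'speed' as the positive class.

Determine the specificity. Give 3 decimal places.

0.557

Specificity = TN/(TN+FP) = 34/(34+27) = 0.557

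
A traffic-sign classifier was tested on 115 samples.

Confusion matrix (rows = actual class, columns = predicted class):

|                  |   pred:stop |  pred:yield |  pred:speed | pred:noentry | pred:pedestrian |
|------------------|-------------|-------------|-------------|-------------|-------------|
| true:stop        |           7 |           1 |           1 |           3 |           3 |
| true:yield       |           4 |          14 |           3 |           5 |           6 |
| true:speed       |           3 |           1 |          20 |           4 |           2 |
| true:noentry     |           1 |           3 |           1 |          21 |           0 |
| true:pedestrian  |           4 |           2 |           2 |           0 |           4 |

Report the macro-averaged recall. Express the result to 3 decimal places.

0.542

Per-class recall (TP/(TP+FN)):
  stop: TP=7, FN=1+1+3+3=8 → 7/15 = 0.4667
  yield: TP=14, FN=4+3+5+6=18 → 14/32 = 0.4375
  speed: TP=20, FN=3+1+4+2=10 → 20/30 = 0.6667
  noentry: TP=21, FN=1+3+1+0=5 → 21/26 = 0.8077
  pedestrian: TP=4, FN=4+2+2+0=8 → 4/12 = 0.3333
Macro-recall = mean = (0.4667 + 0.4375 + 0.6667 + 0.8077 + 0.3333) / 5 = 0.542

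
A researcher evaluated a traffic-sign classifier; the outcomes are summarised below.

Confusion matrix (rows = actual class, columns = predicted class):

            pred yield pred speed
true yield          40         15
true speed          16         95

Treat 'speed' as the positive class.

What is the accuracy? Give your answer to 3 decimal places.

0.813

Accuracy = (TP+TN)/N = (95+40)/166 = 0.813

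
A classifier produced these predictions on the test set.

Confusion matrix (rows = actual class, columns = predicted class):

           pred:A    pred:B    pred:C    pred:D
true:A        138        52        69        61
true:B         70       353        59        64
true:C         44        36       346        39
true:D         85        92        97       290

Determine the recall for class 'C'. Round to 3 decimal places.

0.744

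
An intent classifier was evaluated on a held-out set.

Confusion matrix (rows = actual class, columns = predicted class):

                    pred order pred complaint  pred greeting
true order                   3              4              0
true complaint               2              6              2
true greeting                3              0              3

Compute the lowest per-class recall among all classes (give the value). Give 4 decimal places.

Per-class recall (TP/(TP+FN)):
  order: TP=3, FN=4+0=4 → 3/7 = 0.42857
  complaint: TP=6, FN=2+2=4 → 6/10 = 0.60000
  greeting: TP=3, FN=3+0=3 → 3/6 = 0.50000
Lowest is class 'order' with recall = 0.4286.

0.4286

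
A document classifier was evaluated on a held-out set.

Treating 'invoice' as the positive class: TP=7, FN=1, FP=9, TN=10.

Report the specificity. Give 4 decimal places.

0.5263

Specificity = TN/(TN+FP) = 10/(10+9) = 0.5263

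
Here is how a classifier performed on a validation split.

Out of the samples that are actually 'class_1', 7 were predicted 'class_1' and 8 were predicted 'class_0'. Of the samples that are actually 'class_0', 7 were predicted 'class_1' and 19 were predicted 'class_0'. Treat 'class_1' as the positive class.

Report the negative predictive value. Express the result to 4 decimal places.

NPV = TN/(TN+FN) = 19/(19+8) = 0.7037

0.7037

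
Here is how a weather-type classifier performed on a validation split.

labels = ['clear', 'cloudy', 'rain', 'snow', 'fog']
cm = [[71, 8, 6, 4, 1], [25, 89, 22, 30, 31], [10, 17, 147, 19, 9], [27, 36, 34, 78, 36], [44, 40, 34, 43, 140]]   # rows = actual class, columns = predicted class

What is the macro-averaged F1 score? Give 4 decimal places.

Per-class F1 score (2·TP/(2·TP+FP+FN)):
  clear: TP=71, FP=25+10+27+44=106, FN=8+6+4+1=19 → 142/267 = 0.53184
  cloudy: TP=89, FP=8+17+36+40=101, FN=25+22+30+31=108 → 178/387 = 0.45995
  rain: TP=147, FP=6+22+34+34=96, FN=10+17+19+9=55 → 294/445 = 0.66067
  snow: TP=78, FP=4+30+19+43=96, FN=27+36+34+36=133 → 156/385 = 0.40519
  fog: TP=140, FP=1+31+9+36=77, FN=44+40+34+43=161 → 280/518 = 0.54054
Macro-F1 score = mean = (0.53184 + 0.45995 + 0.66067 + 0.40519 + 0.54054) / 5 = 0.5196

0.5196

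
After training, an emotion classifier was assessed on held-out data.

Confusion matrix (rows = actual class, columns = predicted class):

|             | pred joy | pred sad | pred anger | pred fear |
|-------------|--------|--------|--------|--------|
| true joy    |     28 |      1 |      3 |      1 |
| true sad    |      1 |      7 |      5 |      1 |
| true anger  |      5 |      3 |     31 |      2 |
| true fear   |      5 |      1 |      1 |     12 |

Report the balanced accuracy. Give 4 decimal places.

Balanced accuracy = mean of per-class recall.
  joy: recall = 28/33 = 0.84848
  sad: recall = 7/14 = 0.50000
  anger: recall = 31/41 = 0.75610
  fear: recall = 12/19 = 0.63158
Mean = (0.84848 + 0.50000 + 0.75610 + 0.63158) / 4 = 0.6840

0.6840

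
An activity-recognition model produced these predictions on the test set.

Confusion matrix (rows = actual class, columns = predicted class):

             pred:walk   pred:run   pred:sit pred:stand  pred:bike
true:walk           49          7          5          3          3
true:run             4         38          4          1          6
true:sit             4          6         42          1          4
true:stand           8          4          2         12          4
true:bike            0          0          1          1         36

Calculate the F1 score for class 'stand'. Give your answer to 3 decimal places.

F1 score = 2·TP/(2·TP+FP+FN).
stand: TP=12, FP=3+1+1+1=6, FN=8+4+2+4=18 → 24/48 = 0.5000

0.500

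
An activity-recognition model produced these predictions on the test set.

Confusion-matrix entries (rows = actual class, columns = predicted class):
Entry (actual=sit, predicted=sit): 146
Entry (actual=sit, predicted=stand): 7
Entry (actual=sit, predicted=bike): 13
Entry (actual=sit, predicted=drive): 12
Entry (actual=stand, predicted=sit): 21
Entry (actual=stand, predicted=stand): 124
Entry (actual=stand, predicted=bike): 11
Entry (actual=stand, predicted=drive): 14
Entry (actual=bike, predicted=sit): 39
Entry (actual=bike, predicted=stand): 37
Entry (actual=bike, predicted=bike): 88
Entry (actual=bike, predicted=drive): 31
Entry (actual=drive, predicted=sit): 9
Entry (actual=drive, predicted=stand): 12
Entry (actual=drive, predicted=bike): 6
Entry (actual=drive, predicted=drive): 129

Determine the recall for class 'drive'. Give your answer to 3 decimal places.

recall = TP/(TP+FN).
drive: TP=129, FN=9+12+6=27 → 129/156 = 0.8269

0.827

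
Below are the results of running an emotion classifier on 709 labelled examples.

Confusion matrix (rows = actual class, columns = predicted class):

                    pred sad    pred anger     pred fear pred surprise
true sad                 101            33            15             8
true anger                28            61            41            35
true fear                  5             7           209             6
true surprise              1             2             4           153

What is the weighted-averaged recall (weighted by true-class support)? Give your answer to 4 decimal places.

0.7391

Per-class recall (TP/(TP+FN)):
  sad: TP=101, FN=33+15+8=56 → 101/157 = 0.64331
  anger: TP=61, FN=28+41+35=104 → 61/165 = 0.36970
  fear: TP=209, FN=5+7+6=18 → 209/227 = 0.92070
  surprise: TP=153, FN=1+2+4=7 → 153/160 = 0.95625
Weighted-recall = Σ (supportᵢ/N)·recallᵢ with N=709: (157/709)·0.64331 + (165/709)·0.36970 + (227/709)·0.92070 + (160/709)·0.95625 = 0.7391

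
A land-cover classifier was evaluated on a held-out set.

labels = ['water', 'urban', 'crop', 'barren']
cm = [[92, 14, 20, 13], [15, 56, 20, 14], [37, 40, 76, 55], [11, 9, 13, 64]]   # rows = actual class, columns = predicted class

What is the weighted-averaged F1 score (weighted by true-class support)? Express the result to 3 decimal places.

Per-class F1 score (2·TP/(2·TP+FP+FN)):
  water: TP=92, FP=15+37+11=63, FN=14+20+13=47 → 184/294 = 0.6259
  urban: TP=56, FP=14+40+9=63, FN=15+20+14=49 → 112/224 = 0.5000
  crop: TP=76, FP=20+20+13=53, FN=37+40+55=132 → 152/337 = 0.4510
  barren: TP=64, FP=13+14+55=82, FN=11+9+13=33 → 128/243 = 0.5267
Weighted-F1 score = Σ (supportᵢ/N)·F1 scoreᵢ with N=549: (139/549)·0.6259 + (105/549)·0.5000 + (208/549)·0.4510 + (97/549)·0.5267 = 0.518

0.518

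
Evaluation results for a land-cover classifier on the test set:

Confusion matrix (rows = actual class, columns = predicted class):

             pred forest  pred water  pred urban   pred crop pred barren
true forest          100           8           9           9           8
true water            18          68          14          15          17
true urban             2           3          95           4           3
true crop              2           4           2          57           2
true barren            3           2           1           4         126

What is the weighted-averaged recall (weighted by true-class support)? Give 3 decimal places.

0.774

Per-class recall (TP/(TP+FN)):
  forest: TP=100, FN=8+9+9+8=34 → 100/134 = 0.7463
  water: TP=68, FN=18+14+15+17=64 → 68/132 = 0.5152
  urban: TP=95, FN=2+3+4+3=12 → 95/107 = 0.8879
  crop: TP=57, FN=2+4+2+2=10 → 57/67 = 0.8507
  barren: TP=126, FN=3+2+1+4=10 → 126/136 = 0.9265
Weighted-recall = Σ (supportᵢ/N)·recallᵢ with N=576: (134/576)·0.7463 + (132/576)·0.5152 + (107/576)·0.8879 + (67/576)·0.8507 + (136/576)·0.9265 = 0.774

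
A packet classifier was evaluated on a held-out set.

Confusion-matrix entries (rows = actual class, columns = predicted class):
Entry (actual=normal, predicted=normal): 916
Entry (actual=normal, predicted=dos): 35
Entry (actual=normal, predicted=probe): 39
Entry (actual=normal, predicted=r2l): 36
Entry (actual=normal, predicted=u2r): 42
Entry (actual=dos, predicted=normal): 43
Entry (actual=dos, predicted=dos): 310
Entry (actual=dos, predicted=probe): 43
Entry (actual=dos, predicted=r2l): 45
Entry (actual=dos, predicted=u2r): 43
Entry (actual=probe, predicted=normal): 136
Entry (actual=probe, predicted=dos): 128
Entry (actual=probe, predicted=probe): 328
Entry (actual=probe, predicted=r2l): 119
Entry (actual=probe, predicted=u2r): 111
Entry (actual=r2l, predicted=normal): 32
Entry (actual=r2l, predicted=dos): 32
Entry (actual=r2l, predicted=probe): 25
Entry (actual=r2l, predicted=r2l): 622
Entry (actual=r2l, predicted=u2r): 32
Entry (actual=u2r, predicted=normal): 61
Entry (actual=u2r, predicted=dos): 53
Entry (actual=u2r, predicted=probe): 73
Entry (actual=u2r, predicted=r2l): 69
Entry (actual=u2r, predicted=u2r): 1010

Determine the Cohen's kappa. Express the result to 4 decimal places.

0.6508

Observed agreement pₒ = trace/N = 3186/4383 = 0.72690
Expected agreement pₑ = Σ (rowᵢ·colᵢ)/N² = (1068·1188 + 484·558 + 822·508 + 743·891 + 1266·1238)/4383² = 0.21789
κ = (pₒ − pₑ)/(1 − pₑ) = (0.72690 − 0.21789)/(1 − 0.21789) = 0.6508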